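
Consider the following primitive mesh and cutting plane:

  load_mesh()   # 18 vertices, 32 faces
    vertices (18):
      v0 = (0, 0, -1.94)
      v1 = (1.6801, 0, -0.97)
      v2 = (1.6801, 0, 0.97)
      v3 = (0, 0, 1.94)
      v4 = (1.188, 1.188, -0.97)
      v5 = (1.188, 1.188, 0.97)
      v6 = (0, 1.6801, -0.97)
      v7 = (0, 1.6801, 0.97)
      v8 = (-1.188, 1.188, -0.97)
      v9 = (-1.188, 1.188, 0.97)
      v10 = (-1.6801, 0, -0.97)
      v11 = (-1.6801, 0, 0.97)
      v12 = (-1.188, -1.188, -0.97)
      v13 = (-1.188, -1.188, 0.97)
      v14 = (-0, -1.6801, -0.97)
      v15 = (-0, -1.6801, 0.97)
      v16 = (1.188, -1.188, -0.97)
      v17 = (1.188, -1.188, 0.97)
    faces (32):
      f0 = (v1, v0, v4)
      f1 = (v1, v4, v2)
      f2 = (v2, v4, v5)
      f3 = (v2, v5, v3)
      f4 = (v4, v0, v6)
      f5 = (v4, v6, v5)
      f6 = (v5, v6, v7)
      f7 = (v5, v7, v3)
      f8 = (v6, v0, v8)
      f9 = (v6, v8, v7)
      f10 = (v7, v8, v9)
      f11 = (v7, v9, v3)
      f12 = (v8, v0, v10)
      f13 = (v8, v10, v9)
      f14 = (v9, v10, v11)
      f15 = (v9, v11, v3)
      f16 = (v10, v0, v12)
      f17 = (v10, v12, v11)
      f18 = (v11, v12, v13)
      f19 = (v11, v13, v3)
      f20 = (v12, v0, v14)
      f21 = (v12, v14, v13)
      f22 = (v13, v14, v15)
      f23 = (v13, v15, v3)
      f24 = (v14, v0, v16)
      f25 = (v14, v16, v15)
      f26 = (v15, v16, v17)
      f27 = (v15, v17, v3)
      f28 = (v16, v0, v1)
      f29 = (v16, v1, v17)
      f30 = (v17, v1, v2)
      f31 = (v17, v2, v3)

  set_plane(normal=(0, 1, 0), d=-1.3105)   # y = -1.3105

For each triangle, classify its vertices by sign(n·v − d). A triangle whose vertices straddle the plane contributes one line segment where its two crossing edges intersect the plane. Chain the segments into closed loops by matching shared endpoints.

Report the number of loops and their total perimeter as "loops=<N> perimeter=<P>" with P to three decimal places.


Straddling triangles (8 of 32):
  (v12,v0,v14) [++-] → (0, -1.3105, -1.18339)–(-0.892267, -1.3105, -0.97)  len=0.9174
  (v12,v14,v13) [+-+] → (-0.892267, -1.3105, -0.97)–(-0.892267, -1.3105, 0.48707)  len=1.4571
  (v13,v14,v15) [+--] → (-0.892267, -1.3105, 0.48707)–(-0.892267, -1.3105, 0.97)  len=0.4829
  (v13,v15,v3) [+-+] → (-0.892267, -1.3105, 0.97)–(0, -1.3105, 1.18339)  len=0.9174
  (v14,v0,v16) [-++] → (0, -1.3105, -1.18339)–(0.892267, -1.3105, -0.97)  len=0.9174
  (v14,v16,v15) [-+-] → (0.892267, -1.3105, -0.97)–(0.892267, -1.3105, -0.48707)  len=0.4829
  (v15,v16,v17) [-++] → (0.892267, -1.3105, -0.48707)–(0.892267, -1.3105, 0.97)  len=1.4571
  (v15,v17,v3) [-++] → (0.892267, -1.3105, 0.97)–(0, -1.3105, 1.18339)  len=0.9174

Chained into 1 loop(s):
  loop 1: 8 segments, perimeter = 7.5497
Total perimeter = 7.550

loops=1 perimeter=7.550


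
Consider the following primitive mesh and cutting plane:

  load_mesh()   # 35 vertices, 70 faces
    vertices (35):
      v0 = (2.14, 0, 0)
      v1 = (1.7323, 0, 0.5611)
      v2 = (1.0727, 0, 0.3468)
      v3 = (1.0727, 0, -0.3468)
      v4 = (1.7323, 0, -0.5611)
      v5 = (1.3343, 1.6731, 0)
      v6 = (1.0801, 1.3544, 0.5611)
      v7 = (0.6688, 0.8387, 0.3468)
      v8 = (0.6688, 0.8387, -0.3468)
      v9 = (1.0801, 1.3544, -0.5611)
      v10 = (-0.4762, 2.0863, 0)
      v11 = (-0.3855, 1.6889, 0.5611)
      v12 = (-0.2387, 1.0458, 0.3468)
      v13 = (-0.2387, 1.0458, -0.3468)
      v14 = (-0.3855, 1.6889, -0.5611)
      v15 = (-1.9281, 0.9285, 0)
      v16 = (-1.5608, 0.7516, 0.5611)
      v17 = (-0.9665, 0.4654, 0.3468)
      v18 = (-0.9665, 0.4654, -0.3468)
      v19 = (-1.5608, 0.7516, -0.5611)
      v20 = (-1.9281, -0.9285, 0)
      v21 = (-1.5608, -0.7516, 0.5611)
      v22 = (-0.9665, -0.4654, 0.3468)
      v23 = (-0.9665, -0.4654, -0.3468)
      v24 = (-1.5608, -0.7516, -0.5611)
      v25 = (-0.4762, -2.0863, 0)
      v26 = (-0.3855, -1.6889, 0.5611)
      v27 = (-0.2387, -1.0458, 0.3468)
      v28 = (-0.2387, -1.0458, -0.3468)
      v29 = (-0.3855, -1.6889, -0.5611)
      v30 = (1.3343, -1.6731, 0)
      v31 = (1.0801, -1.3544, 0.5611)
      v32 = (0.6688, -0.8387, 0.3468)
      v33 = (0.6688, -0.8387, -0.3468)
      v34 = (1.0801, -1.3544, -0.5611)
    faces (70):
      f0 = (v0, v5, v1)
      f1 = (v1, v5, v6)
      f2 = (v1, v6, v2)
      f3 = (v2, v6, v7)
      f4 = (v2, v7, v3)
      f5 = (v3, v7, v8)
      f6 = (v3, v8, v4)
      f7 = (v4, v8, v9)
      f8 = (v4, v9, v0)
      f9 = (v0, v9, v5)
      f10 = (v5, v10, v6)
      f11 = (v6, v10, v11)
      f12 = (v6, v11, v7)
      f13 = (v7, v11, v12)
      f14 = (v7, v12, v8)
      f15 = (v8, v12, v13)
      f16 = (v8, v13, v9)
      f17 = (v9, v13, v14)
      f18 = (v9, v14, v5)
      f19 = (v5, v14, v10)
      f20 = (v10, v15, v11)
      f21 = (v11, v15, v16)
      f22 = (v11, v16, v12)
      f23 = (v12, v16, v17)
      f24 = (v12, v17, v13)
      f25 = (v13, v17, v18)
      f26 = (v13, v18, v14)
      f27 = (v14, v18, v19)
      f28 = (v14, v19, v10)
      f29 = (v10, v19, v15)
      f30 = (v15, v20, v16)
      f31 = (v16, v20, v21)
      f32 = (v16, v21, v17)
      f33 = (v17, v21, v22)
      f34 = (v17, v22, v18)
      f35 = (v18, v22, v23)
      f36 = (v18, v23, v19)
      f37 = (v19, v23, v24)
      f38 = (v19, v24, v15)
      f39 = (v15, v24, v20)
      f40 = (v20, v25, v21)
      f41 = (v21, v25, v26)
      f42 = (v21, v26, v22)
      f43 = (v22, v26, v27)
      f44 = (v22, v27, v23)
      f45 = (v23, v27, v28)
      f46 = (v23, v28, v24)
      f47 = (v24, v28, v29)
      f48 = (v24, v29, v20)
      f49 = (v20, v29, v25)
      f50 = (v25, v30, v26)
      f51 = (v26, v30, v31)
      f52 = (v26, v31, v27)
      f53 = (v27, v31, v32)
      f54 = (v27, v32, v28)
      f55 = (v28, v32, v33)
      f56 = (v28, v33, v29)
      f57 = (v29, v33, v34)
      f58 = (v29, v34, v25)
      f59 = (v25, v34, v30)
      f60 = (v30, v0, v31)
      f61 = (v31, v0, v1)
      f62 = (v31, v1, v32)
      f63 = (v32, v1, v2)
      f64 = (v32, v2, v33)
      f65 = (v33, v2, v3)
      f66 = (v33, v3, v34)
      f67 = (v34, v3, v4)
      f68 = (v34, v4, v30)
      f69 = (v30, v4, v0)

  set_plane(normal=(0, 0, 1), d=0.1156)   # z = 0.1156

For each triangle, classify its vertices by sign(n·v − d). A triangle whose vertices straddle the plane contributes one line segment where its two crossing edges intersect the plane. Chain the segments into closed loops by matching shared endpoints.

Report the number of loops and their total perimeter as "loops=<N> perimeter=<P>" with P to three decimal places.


Straddling triangles (28 of 70):
  (v0,v5,v1) [--+] → (1.4163, 1.3284, 0.1156)–(2.056, 0, 0.1156)  len=1.4744
  (v1,v5,v6) [+-+] → (1.4163, 1.3284, 0.1156)–(1.28193, 1.60744, 0.1156)  len=0.3097
  (v2,v7,v3) [++-] → (0.803433, 0.559133, 0.1156)–(1.0727, 0, 0.1156)  len=0.6206
  (v3,v7,v8) [-+-] → (0.803433, 0.559133, 0.1156)–(0.6688, 0.8387, 0.1156)  len=0.3103
  (v5,v10,v6) [--+] → (-0.155565, 1.93551, 0.1156)–(1.28193, 1.60744, 0.1156)  len=1.4745
  (v6,v10,v11) [+-+] → (-0.155565, 1.93551, 0.1156)–(-0.457514, 2.00443, 0.1156)  len=0.3097
  (v7,v12,v8) [++-] → (0.0638, 0.976767, 0.1156)–(0.6688, 0.8387, 0.1156)  len=0.6206
  (v8,v12,v13) [-+-] → (0.0638, 0.976767, 0.1156)–(-0.2387, 1.0458, 0.1156)  len=0.3103
  (v10,v15,v11) [--+] → (-1.61029, 1.08516, 0.1156)–(-0.457514, 2.00443, 0.1156)  len=1.4744
  (v11,v15,v16) [+-+] → (-1.61029, 1.08516, 0.1156)–(-1.85243, 0.892054, 0.1156)  len=0.3097
  (v12,v17,v13) [++-] → (-0.7239, 0.658867, 0.1156)–(-0.2387, 1.0458, 0.1156)  len=0.6206
  (v13,v17,v18) [-+-] → (-0.7239, 0.658867, 0.1156)–(-0.9665, 0.4654, 0.1156)  len=0.3103
  (v15,v20,v16) [--+] → (-1.85243, -0.582359, 0.1156)–(-1.85243, 0.892054, 0.1156)  len=1.4744
  (v16,v20,v21) [+-+] → (-1.85243, -0.582359, 0.1156)–(-1.85243, -0.892054, 0.1156)  len=0.3097
  (v17,v22,v18) [++-] → (-0.9665, -0.155133, 0.1156)–(-0.9665, 0.4654, 0.1156)  len=0.6205
  (v18,v22,v23) [-+-] → (-0.9665, -0.155133, 0.1156)–(-0.9665, -0.4654, 0.1156)  len=0.3103
  (v20,v25,v21) [--+] → (-0.699654, -1.81132, 0.1156)–(-1.85243, -0.892054, 0.1156)  len=1.4744
  (v21,v25,v26) [+-+] → (-0.699654, -1.81132, 0.1156)–(-0.457514, -2.00443, 0.1156)  len=0.3097
  (v22,v27,v23) [++-] → (-0.4813, -0.852333, 0.1156)–(-0.9665, -0.4654, 0.1156)  len=0.6206
  (v23,v27,v28) [-+-] → (-0.4813, -0.852333, 0.1156)–(-0.2387, -1.0458, 0.1156)  len=0.3103
  (v25,v30,v26) [--+] → (0.97998, -1.67636, 0.1156)–(-0.457514, -2.00443, 0.1156)  len=1.4745
  (v26,v30,v31) [+-+] → (0.97998, -1.67636, 0.1156)–(1.28193, -1.60744, 0.1156)  len=0.3097
  (v27,v32,v28) [++-] → (0.3663, -0.907733, 0.1156)–(-0.2387, -1.0458, 0.1156)  len=0.6206
  (v28,v32,v33) [-+-] → (0.3663, -0.907733, 0.1156)–(0.6688, -0.8387, 0.1156)  len=0.3103
  (v30,v0,v31) [--+] → (1.92164, -0.279039, 0.1156)–(1.28193, -1.60744, 0.1156)  len=1.4744
  (v31,v0,v1) [+-+] → (1.92164, -0.279039, 0.1156)–(2.056, 0, 0.1156)  len=0.3097
  (v32,v2,v33) [++-] → (0.938067, -0.279567, 0.1156)–(0.6688, -0.8387, 0.1156)  len=0.6206
  (v33,v2,v3) [-+-] → (0.938067, -0.279567, 0.1156)–(1.0727, 0, 0.1156)  len=0.3103

Chained into 2 loop(s):
  loop 1: 14 segments, perimeter = 12.4890
  loop 2: 14 segments, perimeter = 6.5160
Total perimeter = 19.005

loops=2 perimeter=19.005


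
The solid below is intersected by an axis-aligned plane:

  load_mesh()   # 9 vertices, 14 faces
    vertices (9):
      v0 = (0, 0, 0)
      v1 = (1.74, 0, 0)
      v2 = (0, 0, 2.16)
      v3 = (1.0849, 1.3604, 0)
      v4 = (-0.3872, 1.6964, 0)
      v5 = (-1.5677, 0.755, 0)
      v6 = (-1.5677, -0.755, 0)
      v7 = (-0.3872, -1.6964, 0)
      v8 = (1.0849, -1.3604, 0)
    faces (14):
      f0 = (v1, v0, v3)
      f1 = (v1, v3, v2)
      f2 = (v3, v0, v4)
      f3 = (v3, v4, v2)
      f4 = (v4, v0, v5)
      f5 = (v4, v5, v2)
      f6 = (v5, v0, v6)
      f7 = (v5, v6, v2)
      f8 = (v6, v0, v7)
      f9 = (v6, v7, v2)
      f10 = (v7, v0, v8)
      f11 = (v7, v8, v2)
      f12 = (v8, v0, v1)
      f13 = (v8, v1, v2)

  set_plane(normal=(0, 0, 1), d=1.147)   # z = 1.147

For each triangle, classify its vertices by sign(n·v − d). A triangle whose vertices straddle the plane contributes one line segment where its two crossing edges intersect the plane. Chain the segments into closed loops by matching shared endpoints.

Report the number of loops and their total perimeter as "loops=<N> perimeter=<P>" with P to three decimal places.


loops=1 perimeter=4.957

Straddling triangles (7 of 14):
  (v1,v3,v2) [--+] → (0.508798, 0.638002, 1.147)–(0.816028, 0, 1.147)  len=0.7081
  (v3,v4,v2) [--+] → (-0.18159, 0.79558, 1.147)–(0.508798, 0.638002, 1.147)  len=0.7081
  (v4,v5,v2) [--+] → (-0.735222, 0.354081, 1.147)–(-0.18159, 0.79558, 1.147)  len=0.7081
  (v5,v6,v2) [--+] → (-0.735222, -0.354081, 1.147)–(-0.735222, 0.354081, 1.147)  len=0.7082
  (v6,v7,v2) [--+] → (-0.18159, -0.79558, 1.147)–(-0.735222, -0.354081, 1.147)  len=0.7081
  (v7,v8,v2) [--+] → (0.508798, -0.638002, 1.147)–(-0.18159, -0.79558, 1.147)  len=0.7081
  (v8,v1,v2) [--+] → (0.816028, 0, 1.147)–(0.508798, -0.638002, 1.147)  len=0.7081

Chained into 1 loop(s):
  loop 1: 7 segments, perimeter = 4.9569
Total perimeter = 4.957


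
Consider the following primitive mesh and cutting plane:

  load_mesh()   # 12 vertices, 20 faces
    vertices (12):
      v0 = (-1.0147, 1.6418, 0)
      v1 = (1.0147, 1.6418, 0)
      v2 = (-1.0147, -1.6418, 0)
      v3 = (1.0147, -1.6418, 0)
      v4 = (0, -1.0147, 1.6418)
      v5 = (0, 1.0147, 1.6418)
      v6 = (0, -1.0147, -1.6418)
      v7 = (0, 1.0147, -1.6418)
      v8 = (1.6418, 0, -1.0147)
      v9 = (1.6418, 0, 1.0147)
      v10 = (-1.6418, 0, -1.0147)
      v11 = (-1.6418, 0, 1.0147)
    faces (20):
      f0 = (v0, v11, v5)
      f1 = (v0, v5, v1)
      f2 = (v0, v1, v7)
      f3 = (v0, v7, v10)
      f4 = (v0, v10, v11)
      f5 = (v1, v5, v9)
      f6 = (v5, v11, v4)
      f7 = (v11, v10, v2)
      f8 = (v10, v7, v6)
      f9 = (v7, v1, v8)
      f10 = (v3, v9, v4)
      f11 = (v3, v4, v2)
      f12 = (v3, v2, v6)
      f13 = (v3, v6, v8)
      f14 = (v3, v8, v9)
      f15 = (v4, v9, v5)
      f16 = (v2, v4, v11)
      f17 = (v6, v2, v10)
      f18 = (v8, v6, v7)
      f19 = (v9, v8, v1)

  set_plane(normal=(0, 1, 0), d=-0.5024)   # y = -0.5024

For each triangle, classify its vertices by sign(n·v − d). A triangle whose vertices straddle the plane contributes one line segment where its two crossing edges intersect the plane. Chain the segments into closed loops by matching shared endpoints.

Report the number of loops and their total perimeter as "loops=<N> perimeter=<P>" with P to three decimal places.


loops=1 perimeter=9.879

Straddling triangles (10 of 20):
  (v5,v11,v4) [++-] → (-0.828909, -0.5024, 1.32519)–(0, -0.5024, 1.6418)  len=0.8873
  (v11,v10,v2) [++-] → (-1.4499, -0.5024, -0.704196)–(-1.4499, -0.5024, 0.704196)  len=1.4084
  (v10,v7,v6) [++-] → (0, -0.5024, -1.6418)–(-0.828909, -0.5024, -1.32519)  len=0.8873
  (v3,v9,v4) [-+-] → (1.4499, -0.5024, 0.704196)–(0.828909, -0.5024, 1.32519)  len=0.8782
  (v3,v6,v8) [--+] → (0.828909, -0.5024, -1.32519)–(1.4499, -0.5024, -0.704196)  len=0.8782
  (v3,v8,v9) [-++] → (1.4499, -0.5024, -0.704196)–(1.4499, -0.5024, 0.704196)  len=1.4084
  (v4,v9,v5) [-++] → (0.828909, -0.5024, 1.32519)–(0, -0.5024, 1.6418)  len=0.8873
  (v2,v4,v11) [--+] → (-0.828909, -0.5024, 1.32519)–(-1.4499, -0.5024, 0.704196)  len=0.8782
  (v6,v2,v10) [--+] → (-1.4499, -0.5024, -0.704196)–(-0.828909, -0.5024, -1.32519)  len=0.8782
  (v8,v6,v7) [+-+] → (0.828909, -0.5024, -1.32519)–(0, -0.5024, -1.6418)  len=0.8873

Chained into 1 loop(s):
  loop 1: 10 segments, perimeter = 9.8789
Total perimeter = 9.879


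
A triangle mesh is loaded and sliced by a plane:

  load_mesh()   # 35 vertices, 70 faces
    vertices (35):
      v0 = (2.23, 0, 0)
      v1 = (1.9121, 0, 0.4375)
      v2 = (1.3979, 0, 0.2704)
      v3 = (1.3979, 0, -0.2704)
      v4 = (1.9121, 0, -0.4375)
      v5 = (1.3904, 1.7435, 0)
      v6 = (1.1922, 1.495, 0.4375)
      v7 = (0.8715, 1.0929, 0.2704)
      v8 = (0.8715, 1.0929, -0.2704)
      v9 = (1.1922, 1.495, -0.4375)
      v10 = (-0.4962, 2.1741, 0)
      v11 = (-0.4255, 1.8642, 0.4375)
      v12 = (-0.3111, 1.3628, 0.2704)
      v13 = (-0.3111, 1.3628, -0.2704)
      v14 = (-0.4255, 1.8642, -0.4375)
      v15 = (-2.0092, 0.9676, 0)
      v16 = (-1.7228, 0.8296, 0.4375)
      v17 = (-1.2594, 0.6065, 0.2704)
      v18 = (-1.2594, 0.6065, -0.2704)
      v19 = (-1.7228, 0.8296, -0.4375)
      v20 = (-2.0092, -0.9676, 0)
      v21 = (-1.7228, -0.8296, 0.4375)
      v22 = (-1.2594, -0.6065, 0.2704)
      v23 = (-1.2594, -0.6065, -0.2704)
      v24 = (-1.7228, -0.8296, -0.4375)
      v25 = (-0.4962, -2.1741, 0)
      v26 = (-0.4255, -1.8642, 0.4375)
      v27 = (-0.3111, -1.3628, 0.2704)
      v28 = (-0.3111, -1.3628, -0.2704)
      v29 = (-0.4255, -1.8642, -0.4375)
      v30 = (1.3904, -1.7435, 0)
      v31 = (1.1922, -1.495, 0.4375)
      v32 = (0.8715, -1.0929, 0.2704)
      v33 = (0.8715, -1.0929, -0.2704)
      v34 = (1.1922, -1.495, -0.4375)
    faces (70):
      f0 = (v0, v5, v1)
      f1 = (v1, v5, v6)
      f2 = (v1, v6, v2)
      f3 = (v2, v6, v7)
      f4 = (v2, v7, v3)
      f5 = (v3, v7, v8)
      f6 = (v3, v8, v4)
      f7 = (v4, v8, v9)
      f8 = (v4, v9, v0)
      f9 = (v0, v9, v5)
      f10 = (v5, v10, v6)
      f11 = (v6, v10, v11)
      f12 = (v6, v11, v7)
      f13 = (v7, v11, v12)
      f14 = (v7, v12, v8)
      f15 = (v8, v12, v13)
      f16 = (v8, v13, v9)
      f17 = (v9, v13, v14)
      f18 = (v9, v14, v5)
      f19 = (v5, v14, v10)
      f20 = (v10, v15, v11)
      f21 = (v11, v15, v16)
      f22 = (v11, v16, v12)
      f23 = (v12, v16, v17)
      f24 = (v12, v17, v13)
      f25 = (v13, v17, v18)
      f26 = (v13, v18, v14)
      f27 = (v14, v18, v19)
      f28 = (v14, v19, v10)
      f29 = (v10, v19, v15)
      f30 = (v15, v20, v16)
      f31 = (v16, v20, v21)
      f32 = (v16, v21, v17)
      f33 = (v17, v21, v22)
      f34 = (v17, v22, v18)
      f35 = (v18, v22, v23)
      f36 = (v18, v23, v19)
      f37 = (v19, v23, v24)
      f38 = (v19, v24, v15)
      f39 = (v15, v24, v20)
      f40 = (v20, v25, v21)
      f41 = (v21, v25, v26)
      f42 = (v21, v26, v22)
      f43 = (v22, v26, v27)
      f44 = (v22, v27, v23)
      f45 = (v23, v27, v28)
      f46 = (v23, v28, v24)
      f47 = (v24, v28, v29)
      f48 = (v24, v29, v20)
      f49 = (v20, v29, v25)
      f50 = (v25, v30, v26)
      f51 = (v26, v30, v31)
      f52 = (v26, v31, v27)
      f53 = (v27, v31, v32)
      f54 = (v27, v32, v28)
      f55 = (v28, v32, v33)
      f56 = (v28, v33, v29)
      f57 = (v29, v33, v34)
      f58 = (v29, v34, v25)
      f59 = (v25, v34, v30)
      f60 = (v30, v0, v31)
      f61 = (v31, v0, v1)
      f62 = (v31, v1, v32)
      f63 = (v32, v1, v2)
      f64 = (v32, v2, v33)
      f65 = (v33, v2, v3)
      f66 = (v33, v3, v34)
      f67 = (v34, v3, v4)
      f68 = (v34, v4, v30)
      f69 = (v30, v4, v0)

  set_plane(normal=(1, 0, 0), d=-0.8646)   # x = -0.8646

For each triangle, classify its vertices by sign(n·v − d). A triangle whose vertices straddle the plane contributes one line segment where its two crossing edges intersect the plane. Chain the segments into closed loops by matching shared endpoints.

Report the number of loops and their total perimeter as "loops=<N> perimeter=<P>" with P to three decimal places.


loops=2 perimeter=5.827

Straddling triangles (20 of 70):
  (v10,v15,v11) [+-+] → (-0.8646, 1.88033, 0)–(-0.8646, 1.61561, 0.316198)  len=0.4124
  (v11,v15,v16) [+--] → (-0.8646, 1.61561, 0.316198)–(-0.8646, 1.51402, 0.4375)  len=0.1582
  (v11,v16,v12) [+-+] → (-0.8646, 1.51402, 0.4375)–(-0.8646, 1.15374, 0.335917)  len=0.3743
  (v12,v16,v17) [+--] → (-0.8646, 1.15374, 0.335917)–(-0.8646, 0.921366, 0.2704)  len=0.2414
  (v12,v17,v13) [+-+] → (-0.8646, 0.921366, 0.2704)–(-0.8646, 0.921366, 0.045252)  len=0.2251
  (v13,v17,v18) [+--] → (-0.8646, 0.921366, 0.045252)–(-0.8646, 0.921366, -0.2704)  len=0.3157
  (v13,v18,v14) [+-+] → (-0.8646, 0.921366, -0.2704)–(-0.8646, 1.20194, -0.349512)  len=0.2915
  (v14,v18,v19) [+--] → (-0.8646, 1.20194, -0.349512)–(-0.8646, 1.51402, -0.4375)  len=0.3242
  (v14,v19,v10) [+-+] → (-0.8646, 1.51402, -0.4375)–(-0.8646, 1.77029, -0.1314)  len=0.3992
  (v10,v19,v15) [+--] → (-0.8646, 1.77029, -0.1314)–(-0.8646, 1.88033, 0)  len=0.1714
  (v20,v25,v21) [-+-] → (-0.8646, -1.88033, 0)–(-0.8646, -1.77029, 0.1314)  len=0.1714
  (v21,v25,v26) [-++] → (-0.8646, -1.77029, 0.1314)–(-0.8646, -1.51402, 0.4375)  len=0.3992
  (v21,v26,v22) [-+-] → (-0.8646, -1.51402, 0.4375)–(-0.8646, -1.20194, 0.349512)  len=0.3242
  (v22,v26,v27) [-++] → (-0.8646, -1.20194, 0.349512)–(-0.8646, -0.921366, 0.2704)  len=0.2915
  (v22,v27,v23) [-+-] → (-0.8646, -0.921366, 0.2704)–(-0.8646, -0.921366, -0.045252)  len=0.3157
  (v23,v27,v28) [-++] → (-0.8646, -0.921366, -0.045252)–(-0.8646, -0.921366, -0.2704)  len=0.2251
  (v23,v28,v24) [-+-] → (-0.8646, -0.921366, -0.2704)–(-0.8646, -1.15374, -0.335917)  len=0.2414
  (v24,v28,v29) [-++] → (-0.8646, -1.15374, -0.335917)–(-0.8646, -1.51402, -0.4375)  len=0.3743
  (v24,v29,v20) [-+-] → (-0.8646, -1.51402, -0.4375)–(-0.8646, -1.61561, -0.316198)  len=0.1582
  (v20,v29,v25) [-++] → (-0.8646, -1.61561, -0.316198)–(-0.8646, -1.88033, 0)  len=0.4124

Chained into 2 loop(s):
  loop 1: 10 segments, perimeter = 2.9135
  loop 2: 10 segments, perimeter = 2.9135
Total perimeter = 5.827


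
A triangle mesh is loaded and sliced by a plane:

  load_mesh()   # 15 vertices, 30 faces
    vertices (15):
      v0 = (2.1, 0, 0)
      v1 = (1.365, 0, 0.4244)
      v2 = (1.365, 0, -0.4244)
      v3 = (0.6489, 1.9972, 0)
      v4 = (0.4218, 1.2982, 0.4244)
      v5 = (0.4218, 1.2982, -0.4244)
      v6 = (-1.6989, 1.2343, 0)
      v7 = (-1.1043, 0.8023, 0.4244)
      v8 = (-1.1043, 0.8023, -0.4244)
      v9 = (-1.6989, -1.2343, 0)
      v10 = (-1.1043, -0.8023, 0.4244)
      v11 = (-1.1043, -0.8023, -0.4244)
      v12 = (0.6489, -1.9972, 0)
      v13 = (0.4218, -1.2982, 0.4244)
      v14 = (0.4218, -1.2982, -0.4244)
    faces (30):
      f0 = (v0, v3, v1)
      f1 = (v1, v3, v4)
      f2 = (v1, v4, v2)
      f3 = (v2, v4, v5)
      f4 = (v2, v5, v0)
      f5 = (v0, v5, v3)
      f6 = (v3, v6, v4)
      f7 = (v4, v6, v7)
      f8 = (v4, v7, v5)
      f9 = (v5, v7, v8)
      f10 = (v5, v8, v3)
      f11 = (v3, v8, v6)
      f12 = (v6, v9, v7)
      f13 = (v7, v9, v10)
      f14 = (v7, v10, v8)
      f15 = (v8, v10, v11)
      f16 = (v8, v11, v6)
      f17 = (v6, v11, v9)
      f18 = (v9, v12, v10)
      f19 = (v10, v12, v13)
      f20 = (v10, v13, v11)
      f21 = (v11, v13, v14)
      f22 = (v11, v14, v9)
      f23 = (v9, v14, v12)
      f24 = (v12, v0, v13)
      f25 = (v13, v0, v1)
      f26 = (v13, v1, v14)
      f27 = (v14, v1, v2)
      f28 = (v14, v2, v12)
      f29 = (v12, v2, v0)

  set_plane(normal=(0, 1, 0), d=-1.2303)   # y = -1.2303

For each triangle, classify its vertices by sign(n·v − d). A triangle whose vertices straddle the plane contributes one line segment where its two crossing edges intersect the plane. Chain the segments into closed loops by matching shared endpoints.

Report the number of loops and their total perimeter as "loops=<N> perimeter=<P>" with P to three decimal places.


loops=2 perimeter=7.313

Straddling triangles (14 of 30):
  (v6,v9,v7) [+-+] → (-1.6989, -1.2303, 0)–(-1.69773, -1.2303, 0.000833546)  len=0.0014
  (v7,v9,v10) [+-+] → (-1.69773, -1.2303, 0.000833546)–(-1.69339, -1.2303, 0.00392963)  len=0.0053
  (v6,v11,v9) [++-] → (-1.69339, -1.2303, -0.00392963)–(-1.6989, -1.2303, 0)  len=0.0068
  (v9,v12,v10) [--+] → (-0.476323, -1.2303, 0.272385)–(-1.69339, -1.2303, 0.00392963)  len=1.2463
  (v10,v12,v13) [+--] → (-0.476323, -1.2303, 0.272385)–(0.212842, -1.2303, 0.4244)  len=0.7057
  (v10,v13,v11) [+-+] → (0.212842, -1.2303, 0.4244)–(0.212842, -1.2303, 0.30818)  len=0.1162
  (v11,v13,v14) [+--] → (0.212842, -1.2303, 0.30818)–(0.212842, -1.2303, -0.4244)  len=0.7326
  (v11,v14,v9) [+--] → (0.212842, -1.2303, -0.4244)–(-1.69339, -1.2303, -0.00392963)  len=1.9521
  (v12,v0,v13) [-+-] → (1.2061, -1.2303, 0)–(0.509575, -1.2303, 0.402203)  len=0.8043
  (v13,v0,v1) [-++] → (0.509575, -1.2303, 0.402203)–(0.471132, -1.2303, 0.4244)  len=0.0444
  (v13,v1,v14) [-+-] → (0.471132, -1.2303, 0.4244)–(0.471132, -1.2303, -0.380005)  len=0.8044
  (v14,v1,v2) [-++] → (0.471132, -1.2303, -0.380005)–(0.471132, -1.2303, -0.4244)  len=0.0444
  (v14,v2,v12) [-+-] → (0.471132, -1.2303, -0.4244)–(0.923874, -1.2303, -0.162964)  len=0.5228
  (v12,v2,v0) [-++] → (0.923874, -1.2303, -0.162964)–(1.2061, -1.2303, 0)  len=0.3259

Chained into 2 loop(s):
  loop 1: 8 segments, perimeter = 4.7664
  loop 2: 6 segments, perimeter = 2.5462
Total perimeter = 7.313


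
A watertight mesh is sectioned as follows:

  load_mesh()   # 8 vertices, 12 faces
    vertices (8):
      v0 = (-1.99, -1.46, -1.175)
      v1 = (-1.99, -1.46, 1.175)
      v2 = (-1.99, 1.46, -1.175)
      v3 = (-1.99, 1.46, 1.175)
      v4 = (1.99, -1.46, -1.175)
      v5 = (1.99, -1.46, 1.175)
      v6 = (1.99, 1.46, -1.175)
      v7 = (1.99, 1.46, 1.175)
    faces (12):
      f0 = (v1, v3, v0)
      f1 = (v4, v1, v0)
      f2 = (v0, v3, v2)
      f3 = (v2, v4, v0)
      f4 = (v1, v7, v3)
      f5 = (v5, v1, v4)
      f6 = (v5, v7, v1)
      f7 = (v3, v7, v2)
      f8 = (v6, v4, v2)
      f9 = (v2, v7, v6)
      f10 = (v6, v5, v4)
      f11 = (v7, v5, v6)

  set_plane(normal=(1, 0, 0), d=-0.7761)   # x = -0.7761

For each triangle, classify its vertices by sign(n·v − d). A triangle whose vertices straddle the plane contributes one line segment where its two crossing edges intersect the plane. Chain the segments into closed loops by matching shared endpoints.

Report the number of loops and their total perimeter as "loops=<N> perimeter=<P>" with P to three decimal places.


loops=1 perimeter=10.540

Straddling triangles (8 of 12):
  (v4,v1,v0) [+--] → (-0.7761, -1.46, 0.45825)–(-0.7761, -1.46, -1.175)  len=1.6333
  (v2,v4,v0) [-+-] → (-0.7761, 0.5694, -1.175)–(-0.7761, -1.46, -1.175)  len=2.0294
  (v1,v7,v3) [-+-] → (-0.7761, -0.5694, 1.175)–(-0.7761, 1.46, 1.175)  len=2.0294
  (v5,v1,v4) [+-+] → (-0.7761, -1.46, 1.175)–(-0.7761, -1.46, 0.45825)  len=0.7168
  (v5,v7,v1) [++-] → (-0.7761, -0.5694, 1.175)–(-0.7761, -1.46, 1.175)  len=0.8906
  (v3,v7,v2) [-+-] → (-0.7761, 1.46, 1.175)–(-0.7761, 1.46, -0.45825)  len=1.6333
  (v6,v4,v2) [++-] → (-0.7761, 0.5694, -1.175)–(-0.7761, 1.46, -1.175)  len=0.8906
  (v2,v7,v6) [-++] → (-0.7761, 1.46, -0.45825)–(-0.7761, 1.46, -1.175)  len=0.7168

Chained into 1 loop(s):
  loop 1: 8 segments, perimeter = 10.5400
Total perimeter = 10.540


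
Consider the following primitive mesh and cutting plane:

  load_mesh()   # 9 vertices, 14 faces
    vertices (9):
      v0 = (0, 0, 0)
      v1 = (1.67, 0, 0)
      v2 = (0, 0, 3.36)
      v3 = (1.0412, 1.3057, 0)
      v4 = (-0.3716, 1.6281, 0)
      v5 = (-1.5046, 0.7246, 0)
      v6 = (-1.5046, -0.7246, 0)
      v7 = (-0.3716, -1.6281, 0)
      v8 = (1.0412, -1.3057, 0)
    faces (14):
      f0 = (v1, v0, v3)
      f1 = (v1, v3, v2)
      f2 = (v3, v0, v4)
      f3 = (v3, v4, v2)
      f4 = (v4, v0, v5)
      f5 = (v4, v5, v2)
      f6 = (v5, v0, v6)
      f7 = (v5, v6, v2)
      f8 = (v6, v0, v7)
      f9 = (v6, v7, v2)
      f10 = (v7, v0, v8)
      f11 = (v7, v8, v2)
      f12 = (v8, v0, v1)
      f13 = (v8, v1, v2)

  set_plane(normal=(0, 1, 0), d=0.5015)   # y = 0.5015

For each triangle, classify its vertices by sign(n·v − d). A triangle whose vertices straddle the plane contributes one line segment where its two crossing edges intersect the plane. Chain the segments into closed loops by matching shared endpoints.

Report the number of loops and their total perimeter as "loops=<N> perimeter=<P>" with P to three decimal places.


Straddling triangles (8 of 14):
  (v1,v0,v3) [--+] → (0.399909, 0.5015, 0)–(1.42849, 0.5015, 0)  len=1.0286
  (v1,v3,v2) [-+-] → (1.42849, 0.5015, 0)–(0.399909, 0.5015, 2.06947)  len=2.3110
  (v3,v0,v4) [+-+] → (0.399909, 0.5015, 0)–(-0.114463, 0.5015, 0)  len=0.5144
  (v3,v4,v2) [++-] → (-0.114463, 0.5015, 2.32503)–(0.399909, 0.5015, 2.06947)  len=0.5744
  (v4,v0,v5) [+-+] → (-0.114463, 0.5015, 0)–(-1.04134, 0.5015, 0)  len=0.9269
  (v4,v5,v2) [++-] → (-1.04134, 0.5015, 1.03452)–(-0.114463, 0.5015, 2.32503)  len=1.5889
  (v5,v0,v6) [+--] → (-1.04134, 0.5015, 0)–(-1.5046, 0.5015, 0)  len=0.4633
  (v5,v6,v2) [+--] → (-1.5046, 0.5015, 0)–(-1.04134, 0.5015, 1.03452)  len=1.1335

Chained into 1 loop(s):
  loop 1: 8 segments, perimeter = 8.5408
Total perimeter = 8.541

loops=1 perimeter=8.541


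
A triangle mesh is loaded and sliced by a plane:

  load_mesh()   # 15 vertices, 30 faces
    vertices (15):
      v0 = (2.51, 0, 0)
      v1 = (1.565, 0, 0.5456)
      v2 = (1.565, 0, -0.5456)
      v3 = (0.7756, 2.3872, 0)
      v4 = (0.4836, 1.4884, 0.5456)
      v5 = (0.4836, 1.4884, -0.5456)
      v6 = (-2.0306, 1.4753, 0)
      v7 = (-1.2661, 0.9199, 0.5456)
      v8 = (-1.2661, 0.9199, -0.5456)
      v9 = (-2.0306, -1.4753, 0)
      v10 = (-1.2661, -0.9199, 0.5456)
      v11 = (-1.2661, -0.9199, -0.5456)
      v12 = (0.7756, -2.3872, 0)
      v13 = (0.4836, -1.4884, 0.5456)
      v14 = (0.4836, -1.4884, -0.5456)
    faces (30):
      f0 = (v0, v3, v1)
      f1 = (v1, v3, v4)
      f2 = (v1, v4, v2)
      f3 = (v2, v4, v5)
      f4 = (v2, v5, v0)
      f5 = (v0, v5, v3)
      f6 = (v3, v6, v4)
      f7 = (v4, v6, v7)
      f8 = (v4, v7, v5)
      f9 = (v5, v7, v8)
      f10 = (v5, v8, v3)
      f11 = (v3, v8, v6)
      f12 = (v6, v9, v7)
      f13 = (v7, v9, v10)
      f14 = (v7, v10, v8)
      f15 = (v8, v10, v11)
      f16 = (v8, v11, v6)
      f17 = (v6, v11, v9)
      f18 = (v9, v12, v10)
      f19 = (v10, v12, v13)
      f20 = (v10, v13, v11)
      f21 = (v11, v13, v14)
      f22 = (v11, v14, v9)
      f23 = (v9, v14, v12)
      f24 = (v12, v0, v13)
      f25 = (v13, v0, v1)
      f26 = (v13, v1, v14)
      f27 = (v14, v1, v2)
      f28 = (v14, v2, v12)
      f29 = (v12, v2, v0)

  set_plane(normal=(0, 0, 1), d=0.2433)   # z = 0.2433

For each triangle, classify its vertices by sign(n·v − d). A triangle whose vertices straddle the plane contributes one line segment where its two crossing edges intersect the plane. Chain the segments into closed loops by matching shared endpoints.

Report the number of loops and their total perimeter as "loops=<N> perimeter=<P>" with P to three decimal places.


Straddling triangles (20 of 30):
  (v0,v3,v1) [--+] → (1.12762, 1.32267, 0.2433)–(2.0886, 0, 0.2433)  len=1.6349
  (v1,v3,v4) [+-+] → (1.12762, 1.32267, 0.2433)–(0.645388, 1.9864, 0.2433)  len=0.8204
  (v1,v4,v2) [++-] → (0.783185, 1.07606, 0.2433)–(1.565, 0, 0.2433)  len=1.3301
  (v2,v4,v5) [-+-] → (0.783185, 1.07606, 0.2433)–(0.4836, 1.4884, 0.2433)  len=0.5097
  (v3,v6,v4) [--+] → (-0.90944, 1.48114, 0.2433)–(0.645388, 1.9864, 0.2433)  len=1.6349
  (v4,v6,v7) [+-+] → (-0.90944, 1.48114, 0.2433)–(-1.68969, 1.22763, 0.2433)  len=0.8204
  (v4,v7,v5) [++-] → (-0.781373, 1.07739, 0.2433)–(0.4836, 1.4884, 0.2433)  len=1.3301
  (v5,v7,v8) [-+-] → (-0.781373, 1.07739, 0.2433)–(-1.2661, 0.9199, 0.2433)  len=0.5097
  (v6,v9,v7) [--+] → (-1.68969, -0.407206, 0.2433)–(-1.68969, 1.22763, 0.2433)  len=1.6348
  (v7,v9,v10) [+-+] → (-1.68969, -0.407206, 0.2433)–(-1.68969, -1.22763, 0.2433)  len=0.8204
  (v7,v10,v8) [++-] → (-1.2661, -0.410212, 0.2433)–(-1.2661, 0.9199, 0.2433)  len=1.3301
  (v8,v10,v11) [-+-] → (-1.2661, -0.410212, 0.2433)–(-1.2661, -0.9199, 0.2433)  len=0.5097
  (v9,v12,v10) [--+] → (-0.134857, -1.73289, 0.2433)–(-1.68969, -1.22763, 0.2433)  len=1.6349
  (v10,v12,v13) [+-+] → (-0.134857, -1.73289, 0.2433)–(0.645388, -1.9864, 0.2433)  len=0.8204
  (v10,v13,v11) [++-] → (-0.00112719, -1.33091, 0.2433)–(-1.2661, -0.9199, 0.2433)  len=1.3301
  (v11,v13,v14) [-+-] → (-0.00112719, -1.33091, 0.2433)–(0.4836, -1.4884, 0.2433)  len=0.5097
  (v12,v0,v13) [--+] → (1.60637, -0.663724, 0.2433)–(0.645388, -1.9864, 0.2433)  len=1.6349
  (v13,v0,v1) [+-+] → (1.60637, -0.663724, 0.2433)–(2.0886, 0, 0.2433)  len=0.8204
  (v13,v1,v14) [++-] → (1.26541, -0.412338, 0.2433)–(0.4836, -1.4884, 0.2433)  len=1.3301
  (v14,v1,v2) [-+-] → (1.26541, -0.412338, 0.2433)–(1.565, 0, 0.2433)  len=0.5097

Chained into 2 loop(s):
  loop 1: 10 segments, perimeter = 12.2764
  loop 2: 10 segments, perimeter = 9.1988
Total perimeter = 21.475

loops=2 perimeter=21.475


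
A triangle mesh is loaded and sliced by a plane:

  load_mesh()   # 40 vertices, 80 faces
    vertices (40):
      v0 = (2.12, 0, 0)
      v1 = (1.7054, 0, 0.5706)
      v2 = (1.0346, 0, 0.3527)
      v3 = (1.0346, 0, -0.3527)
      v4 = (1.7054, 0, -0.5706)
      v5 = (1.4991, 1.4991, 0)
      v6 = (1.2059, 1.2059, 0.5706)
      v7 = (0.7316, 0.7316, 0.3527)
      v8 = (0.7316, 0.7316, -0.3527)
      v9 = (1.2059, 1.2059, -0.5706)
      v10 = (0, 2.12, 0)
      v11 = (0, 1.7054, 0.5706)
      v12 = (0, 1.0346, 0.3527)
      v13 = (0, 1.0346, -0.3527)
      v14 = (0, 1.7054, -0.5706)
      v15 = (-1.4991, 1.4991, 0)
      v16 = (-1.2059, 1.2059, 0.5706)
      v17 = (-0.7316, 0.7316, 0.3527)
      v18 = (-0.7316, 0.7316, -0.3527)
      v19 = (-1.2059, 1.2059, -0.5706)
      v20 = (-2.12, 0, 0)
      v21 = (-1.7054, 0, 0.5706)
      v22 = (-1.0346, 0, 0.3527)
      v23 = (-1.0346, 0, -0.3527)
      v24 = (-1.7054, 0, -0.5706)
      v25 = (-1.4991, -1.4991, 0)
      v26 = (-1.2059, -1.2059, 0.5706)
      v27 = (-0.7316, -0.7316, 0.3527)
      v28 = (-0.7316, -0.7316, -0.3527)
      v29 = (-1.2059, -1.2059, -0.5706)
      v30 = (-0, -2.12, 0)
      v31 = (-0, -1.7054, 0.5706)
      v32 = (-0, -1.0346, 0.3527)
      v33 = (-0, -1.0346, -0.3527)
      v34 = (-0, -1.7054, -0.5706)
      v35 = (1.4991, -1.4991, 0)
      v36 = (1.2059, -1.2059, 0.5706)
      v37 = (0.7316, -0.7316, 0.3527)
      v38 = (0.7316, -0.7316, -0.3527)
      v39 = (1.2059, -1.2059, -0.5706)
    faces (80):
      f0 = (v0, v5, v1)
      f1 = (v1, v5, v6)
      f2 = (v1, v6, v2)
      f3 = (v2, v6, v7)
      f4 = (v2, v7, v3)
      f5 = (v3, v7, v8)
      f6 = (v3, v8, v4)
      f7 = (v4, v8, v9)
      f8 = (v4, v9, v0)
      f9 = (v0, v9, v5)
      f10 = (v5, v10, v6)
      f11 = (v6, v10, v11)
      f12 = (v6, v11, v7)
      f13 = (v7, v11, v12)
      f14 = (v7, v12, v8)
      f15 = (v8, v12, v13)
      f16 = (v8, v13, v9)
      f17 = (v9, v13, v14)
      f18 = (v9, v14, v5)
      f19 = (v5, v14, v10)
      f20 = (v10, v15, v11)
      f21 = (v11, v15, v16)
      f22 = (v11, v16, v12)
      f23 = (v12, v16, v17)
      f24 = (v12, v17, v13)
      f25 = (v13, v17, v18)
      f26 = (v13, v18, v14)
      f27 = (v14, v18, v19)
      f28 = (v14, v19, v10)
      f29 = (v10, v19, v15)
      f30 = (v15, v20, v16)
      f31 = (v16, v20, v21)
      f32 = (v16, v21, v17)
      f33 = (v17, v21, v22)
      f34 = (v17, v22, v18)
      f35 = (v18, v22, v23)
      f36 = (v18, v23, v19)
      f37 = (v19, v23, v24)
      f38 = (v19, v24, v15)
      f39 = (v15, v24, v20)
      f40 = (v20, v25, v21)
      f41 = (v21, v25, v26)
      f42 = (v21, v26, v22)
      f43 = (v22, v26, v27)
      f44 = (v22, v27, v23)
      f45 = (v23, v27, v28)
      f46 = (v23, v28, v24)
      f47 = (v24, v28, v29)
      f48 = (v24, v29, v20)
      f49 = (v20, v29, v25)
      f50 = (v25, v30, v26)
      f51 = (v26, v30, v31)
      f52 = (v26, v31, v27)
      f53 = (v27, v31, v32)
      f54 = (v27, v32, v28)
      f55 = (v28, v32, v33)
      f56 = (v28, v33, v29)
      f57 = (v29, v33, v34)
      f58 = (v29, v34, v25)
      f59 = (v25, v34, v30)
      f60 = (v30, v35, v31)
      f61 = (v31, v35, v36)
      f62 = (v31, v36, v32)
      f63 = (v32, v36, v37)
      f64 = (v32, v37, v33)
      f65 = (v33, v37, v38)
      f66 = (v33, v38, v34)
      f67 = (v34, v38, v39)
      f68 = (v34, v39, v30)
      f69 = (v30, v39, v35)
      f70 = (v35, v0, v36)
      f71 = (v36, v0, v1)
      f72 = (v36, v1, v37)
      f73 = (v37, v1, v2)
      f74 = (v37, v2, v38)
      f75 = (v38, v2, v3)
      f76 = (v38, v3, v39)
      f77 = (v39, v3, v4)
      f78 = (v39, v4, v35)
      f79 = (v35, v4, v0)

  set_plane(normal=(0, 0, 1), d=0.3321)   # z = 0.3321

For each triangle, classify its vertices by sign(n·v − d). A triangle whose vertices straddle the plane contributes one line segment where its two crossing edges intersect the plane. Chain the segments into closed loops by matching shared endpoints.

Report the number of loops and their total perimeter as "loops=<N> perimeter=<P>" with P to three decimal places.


loops=2 perimeter=17.838

Straddling triangles (32 of 80):
  (v0,v5,v1) [--+] → (1.61917, 0.626595, 0.3321)–(1.87869, 0, 0.3321)  len=0.6782
  (v1,v5,v6) [+-+] → (1.61917, 0.626595, 0.3321)–(1.32845, 1.32845, 0.3321)  len=0.7597
  (v2,v7,v3) [++-] → (0.740449, 0.710235, 0.3321)–(1.0346, 0, 0.3321)  len=0.7687
  (v3,v7,v8) [-+-] → (0.740449, 0.710235, 0.3321)–(0.7316, 0.7316, 0.3321)  len=0.0231
  (v5,v10,v6) [--+] → (0.701857, 1.58798, 0.3321)–(1.32845, 1.32845, 0.3321)  len=0.6782
  (v6,v10,v11) [+-+] → (0.701857, 1.58798, 0.3321)–(0, 1.87869, 0.3321)  len=0.7597
  (v7,v12,v8) [++-] → (0.0213651, 1.02575, 0.3321)–(0.7316, 0.7316, 0.3321)  len=0.7687
  (v8,v12,v13) [-+-] → (0.0213651, 1.02575, 0.3321)–(0, 1.0346, 0.3321)  len=0.0231
  (v10,v15,v11) [--+] → (-0.626595, 1.61917, 0.3321)–(0, 1.87869, 0.3321)  len=0.6782
  (v11,v15,v16) [+-+] → (-0.626595, 1.61917, 0.3321)–(-1.32845, 1.32845, 0.3321)  len=0.7597
  (v12,v17,v13) [++-] → (-0.710235, 0.740449, 0.3321)–(0, 1.0346, 0.3321)  len=0.7687
  (v13,v17,v18) [-+-] → (-0.710235, 0.740449, 0.3321)–(-0.7316, 0.7316, 0.3321)  len=0.0231
  (v15,v20,v16) [--+] → (-1.58798, 0.701857, 0.3321)–(-1.32845, 1.32845, 0.3321)  len=0.6782
  (v16,v20,v21) [+-+] → (-1.58798, 0.701857, 0.3321)–(-1.87869, 0, 0.3321)  len=0.7597
  (v17,v22,v18) [++-] → (-1.02575, 0.0213651, 0.3321)–(-0.7316, 0.7316, 0.3321)  len=0.7687
  (v18,v22,v23) [-+-] → (-1.02575, 0.0213651, 0.3321)–(-1.0346, 0, 0.3321)  len=0.0231
  (v20,v25,v21) [--+] → (-1.61917, -0.626595, 0.3321)–(-1.87869, 0, 0.3321)  len=0.6782
  (v21,v25,v26) [+-+] → (-1.61917, -0.626595, 0.3321)–(-1.32845, -1.32845, 0.3321)  len=0.7597
  (v22,v27,v23) [++-] → (-0.740449, -0.710235, 0.3321)–(-1.0346, 0, 0.3321)  len=0.7687
  (v23,v27,v28) [-+-] → (-0.740449, -0.710235, 0.3321)–(-0.7316, -0.7316, 0.3321)  len=0.0231
  (v25,v30,v26) [--+] → (-0.701857, -1.58798, 0.3321)–(-1.32845, -1.32845, 0.3321)  len=0.6782
  (v26,v30,v31) [+-+] → (-0.701857, -1.58798, 0.3321)–(0, -1.87869, 0.3321)  len=0.7597
  (v27,v32,v28) [++-] → (-0.0213651, -1.02575, 0.3321)–(-0.7316, -0.7316, 0.3321)  len=0.7687
  (v28,v32,v33) [-+-] → (-0.0213651, -1.02575, 0.3321)–(0, -1.0346, 0.3321)  len=0.0231
  (v30,v35,v31) [--+] → (0.626595, -1.61917, 0.3321)–(0, -1.87869, 0.3321)  len=0.6782
  (v31,v35,v36) [+-+] → (0.626595, -1.61917, 0.3321)–(1.32845, -1.32845, 0.3321)  len=0.7597
  (v32,v37,v33) [++-] → (0.710235, -0.740449, 0.3321)–(0, -1.0346, 0.3321)  len=0.7687
  (v33,v37,v38) [-+-] → (0.710235, -0.740449, 0.3321)–(0.7316, -0.7316, 0.3321)  len=0.0231
  (v35,v0,v36) [--+] → (1.58798, -0.701857, 0.3321)–(1.32845, -1.32845, 0.3321)  len=0.6782
  (v36,v0,v1) [+-+] → (1.58798, -0.701857, 0.3321)–(1.87869, 0, 0.3321)  len=0.7597
  (v37,v2,v38) [++-] → (1.02575, -0.0213651, 0.3321)–(0.7316, -0.7316, 0.3321)  len=0.7687
  (v38,v2,v3) [-+-] → (1.02575, -0.0213651, 0.3321)–(1.0346, 0, 0.3321)  len=0.0231

Chained into 2 loop(s):
  loop 1: 16 segments, perimeter = 11.5032
  loop 2: 16 segments, perimeter = 6.3349
Total perimeter = 17.838


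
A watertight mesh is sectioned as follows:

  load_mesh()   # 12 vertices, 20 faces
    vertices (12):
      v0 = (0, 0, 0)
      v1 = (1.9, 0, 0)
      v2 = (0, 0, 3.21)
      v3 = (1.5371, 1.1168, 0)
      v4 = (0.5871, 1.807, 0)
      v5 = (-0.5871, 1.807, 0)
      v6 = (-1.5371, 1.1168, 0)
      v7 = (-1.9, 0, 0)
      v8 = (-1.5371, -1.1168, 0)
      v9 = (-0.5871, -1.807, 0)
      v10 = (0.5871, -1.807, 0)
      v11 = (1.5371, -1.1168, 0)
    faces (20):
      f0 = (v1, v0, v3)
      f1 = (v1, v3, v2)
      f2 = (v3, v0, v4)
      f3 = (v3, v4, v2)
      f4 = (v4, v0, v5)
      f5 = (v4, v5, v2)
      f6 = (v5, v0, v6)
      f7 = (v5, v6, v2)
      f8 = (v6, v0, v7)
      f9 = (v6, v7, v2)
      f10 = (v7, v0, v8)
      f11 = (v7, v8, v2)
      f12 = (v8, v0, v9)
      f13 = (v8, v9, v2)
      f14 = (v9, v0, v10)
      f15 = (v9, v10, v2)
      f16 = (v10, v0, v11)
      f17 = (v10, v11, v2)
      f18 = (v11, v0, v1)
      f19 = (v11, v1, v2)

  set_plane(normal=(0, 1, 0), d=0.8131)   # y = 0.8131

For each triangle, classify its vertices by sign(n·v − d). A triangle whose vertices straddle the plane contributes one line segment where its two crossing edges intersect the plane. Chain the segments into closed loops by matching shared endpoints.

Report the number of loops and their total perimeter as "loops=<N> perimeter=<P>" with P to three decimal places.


loops=1 perimeter=8.301

Straddling triangles (10 of 20):
  (v1,v0,v3) [--+] → (1.1191, 0.8131, 0)–(1.63579, 0.8131, 0)  len=0.5167
  (v1,v3,v2) [-+-] → (1.63579, 0.8131, 0)–(1.1191, 0.8131, 0.87292)  len=1.0144
  (v3,v0,v4) [+-+] → (1.1191, 0.8131, 0)–(0.264179, 0.8131, 0)  len=0.8549
  (v3,v4,v2) [++-] → (0.264179, 0.8131, 1.76559)–(1.1191, 0.8131, 0.87292)  len=1.2360
  (v4,v0,v5) [+-+] → (0.264179, 0.8131, 0)–(-0.264179, 0.8131, 0)  len=0.5284
  (v4,v5,v2) [++-] → (-0.264179, 0.8131, 1.76559)–(0.264179, 0.8131, 1.76559)  len=0.5284
  (v5,v0,v6) [+-+] → (-0.264179, 0.8131, 0)–(-1.1191, 0.8131, 0)  len=0.8549
  (v5,v6,v2) [++-] → (-1.1191, 0.8131, 0.87292)–(-0.264179, 0.8131, 1.76559)  len=1.2360
  (v6,v0,v7) [+--] → (-1.1191, 0.8131, 0)–(-1.63579, 0.8131, 0)  len=0.5167
  (v6,v7,v2) [+--] → (-1.63579, 0.8131, 0)–(-1.1191, 0.8131, 0.87292)  len=1.0144

Chained into 1 loop(s):
  loop 1: 10 segments, perimeter = 8.3007
Total perimeter = 8.301


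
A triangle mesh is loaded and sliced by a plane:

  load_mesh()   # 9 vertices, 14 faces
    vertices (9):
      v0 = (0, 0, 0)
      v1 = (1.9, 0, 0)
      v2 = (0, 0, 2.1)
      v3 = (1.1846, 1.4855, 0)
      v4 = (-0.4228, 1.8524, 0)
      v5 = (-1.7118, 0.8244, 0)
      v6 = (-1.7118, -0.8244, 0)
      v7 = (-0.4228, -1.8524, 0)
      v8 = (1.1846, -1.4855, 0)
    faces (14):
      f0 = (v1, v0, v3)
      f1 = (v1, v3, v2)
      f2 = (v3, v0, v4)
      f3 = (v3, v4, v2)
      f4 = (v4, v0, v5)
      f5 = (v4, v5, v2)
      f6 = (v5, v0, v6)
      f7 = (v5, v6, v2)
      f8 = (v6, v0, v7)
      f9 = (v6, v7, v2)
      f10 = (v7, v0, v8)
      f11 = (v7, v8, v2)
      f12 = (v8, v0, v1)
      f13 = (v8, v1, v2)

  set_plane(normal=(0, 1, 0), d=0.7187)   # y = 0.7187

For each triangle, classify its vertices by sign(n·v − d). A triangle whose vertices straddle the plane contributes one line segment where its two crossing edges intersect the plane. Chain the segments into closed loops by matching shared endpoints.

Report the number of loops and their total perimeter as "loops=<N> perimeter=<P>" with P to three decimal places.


Straddling triangles (8 of 14):
  (v1,v0,v3) [--+] → (0.573122, 0.7187, 0)–(1.55388, 0.7187, 0)  len=0.9808
  (v1,v3,v2) [-+-] → (1.55388, 0.7187, 0)–(0.573122, 0.7187, 1.084)  len=1.4618
  (v3,v0,v4) [+-+] → (0.573122, 0.7187, 0)–(-0.164039, 0.7187, 0)  len=0.7372
  (v3,v4,v2) [++-] → (-0.164039, 0.7187, 1.28524)–(0.573122, 0.7187, 1.084)  len=0.7641
  (v4,v0,v5) [+-+] → (-0.164039, 0.7187, 0)–(-1.49232, 0.7187, 0)  len=1.3283
  (v4,v5,v2) [++-] → (-1.49232, 0.7187, 0.26925)–(-0.164039, 0.7187, 1.28524)  len=1.6723
  (v5,v0,v6) [+--] → (-1.49232, 0.7187, 0)–(-1.7118, 0.7187, 0)  len=0.2195
  (v5,v6,v2) [+--] → (-1.7118, 0.7187, 0)–(-1.49232, 0.7187, 0.26925)  len=0.3474

Chained into 1 loop(s):
  loop 1: 8 segments, perimeter = 7.5113
Total perimeter = 7.511

loops=1 perimeter=7.511
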